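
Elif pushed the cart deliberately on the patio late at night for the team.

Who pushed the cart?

'Elif' marks the agent of the pushing event.

Elif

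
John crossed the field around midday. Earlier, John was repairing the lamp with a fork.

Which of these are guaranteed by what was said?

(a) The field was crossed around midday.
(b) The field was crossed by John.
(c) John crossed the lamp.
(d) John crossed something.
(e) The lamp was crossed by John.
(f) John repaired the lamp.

(a) Entailed — the original entails any weakening of itself; this just generalizes the agent.
(b) Entailed — the original entails any weakening of itself; this just drops 'around midday'.
(c) Not entailed — John crossed the field, not the lamp; the lamp belongs to the repairing event.
(d) Entailed — every conjunct here is already in the original crossing event.
(e) Not entailed — John crossed the field, not the lamp; the lamp belongs to the repairing event.
(f) Not entailed — 'was repairing' is progressive on an accomplishment; it does not entail the completed 'repaired'.

(a), (b), (d)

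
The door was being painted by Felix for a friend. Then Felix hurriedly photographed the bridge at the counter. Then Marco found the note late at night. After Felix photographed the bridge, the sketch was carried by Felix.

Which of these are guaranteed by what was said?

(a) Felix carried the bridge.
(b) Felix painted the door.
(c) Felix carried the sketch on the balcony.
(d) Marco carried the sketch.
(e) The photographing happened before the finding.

(e)

(a) Not entailed — Felix carried the sketch, not the bridge; the bridge belongs to the photographing event.
(b) Not entailed — 'was painting' is progressive on an accomplishment; it does not entail the completed 'painted'.
(c) Not entailed — 'on the balcony' adds information not in the original event.
(d) Not entailed — the passage has Felix carrying the sketch, not Marco.
(e) Entailed — the narrative places the photographing before the finding.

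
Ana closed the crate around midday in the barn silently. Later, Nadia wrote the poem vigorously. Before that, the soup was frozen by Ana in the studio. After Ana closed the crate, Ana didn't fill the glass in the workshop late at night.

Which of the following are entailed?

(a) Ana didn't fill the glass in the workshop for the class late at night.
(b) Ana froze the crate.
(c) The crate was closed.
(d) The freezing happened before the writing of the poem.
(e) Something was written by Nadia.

(a) Entailed — under negation, adding a further restriction is entailed: if no such filling event occurred, none occurred for the class either.
(b) Not entailed — Ana froze the soup, not the crate; the crate belongs to the closing event.
(c) Entailed — this follows by dropping conjuncts from the closing event's description.
(d) Entailed — the narrative places the freezing before the writing.
(e) Entailed — every conjunct here is already in the original writing event.

(a), (c), (d), (e)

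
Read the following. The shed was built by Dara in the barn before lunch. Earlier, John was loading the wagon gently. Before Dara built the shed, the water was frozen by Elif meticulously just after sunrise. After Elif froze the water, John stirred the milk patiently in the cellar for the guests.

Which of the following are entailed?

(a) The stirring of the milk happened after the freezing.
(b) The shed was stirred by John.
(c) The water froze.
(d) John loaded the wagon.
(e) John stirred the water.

(a), (c)

(a) Entailed — the narrative places the freezing before the stirring.
(b) Not entailed — John stirred the milk, not the shed; the shed belongs to the building event.
(c) Entailed — 'Elif froze the water' is causative; it entails the inchoative 'the water froze'.
(d) Not entailed — 'was loading' is progressive on an accomplishment; it does not entail the completed 'loaded'.
(e) Not entailed — John stirred the milk, not the water; the water belongs to the freezing event.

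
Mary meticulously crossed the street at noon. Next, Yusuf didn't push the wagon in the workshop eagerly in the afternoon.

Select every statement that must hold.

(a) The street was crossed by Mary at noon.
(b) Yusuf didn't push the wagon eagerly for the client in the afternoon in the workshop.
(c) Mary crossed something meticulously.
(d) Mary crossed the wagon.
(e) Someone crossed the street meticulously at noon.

(a) Entailed — every conjunct here is already in the original crossing event.
(b) Entailed — under negation, adding a further restriction is entailed: if no such pushing event occurred, none occurred for the client either.
(c) Entailed — every conjunct here is already in the original crossing event.
(d) Not entailed — Mary crossed the street, not the wagon; the wagon belongs to the pushing event.
(e) Entailed — every conjunct here is already in the original crossing event.

(a), (b), (c), (e)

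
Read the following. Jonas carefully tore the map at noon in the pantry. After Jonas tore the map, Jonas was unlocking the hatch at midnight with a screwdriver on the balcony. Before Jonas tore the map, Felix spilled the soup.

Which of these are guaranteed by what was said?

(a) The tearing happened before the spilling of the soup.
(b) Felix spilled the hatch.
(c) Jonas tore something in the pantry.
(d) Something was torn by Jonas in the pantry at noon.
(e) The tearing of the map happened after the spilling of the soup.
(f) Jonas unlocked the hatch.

(a) Not entailed — the narrative places the spilling before the tearing, not after.
(b) Not entailed — Felix spilled the soup, not the hatch; the hatch belongs to the unlocking event.
(c) Entailed — dropping 'carefully', 'at noon' and generalizing the patient leaves a sub-description the original still satisfies.
(d) Entailed — every conjunct here is already in the original tearing event.
(e) Entailed — the narrative places the spilling before the tearing.
(f) Not entailed — 'was unlocking' is progressive on an accomplishment; it does not entail the completed 'unlocked'.

(c), (d), (e)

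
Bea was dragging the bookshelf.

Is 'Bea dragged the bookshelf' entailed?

'drag' is atelic; if Bea was dragging the bookshelf, then Bea dragged the bookshelf (for some time).

yes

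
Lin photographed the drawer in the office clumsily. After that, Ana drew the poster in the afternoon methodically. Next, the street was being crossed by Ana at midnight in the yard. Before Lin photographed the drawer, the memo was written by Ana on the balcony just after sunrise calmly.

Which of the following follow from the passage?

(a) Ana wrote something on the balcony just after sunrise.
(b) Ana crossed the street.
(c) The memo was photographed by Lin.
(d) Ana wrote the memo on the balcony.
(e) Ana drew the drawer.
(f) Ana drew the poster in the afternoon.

(a), (d), (f)

(a) Entailed — every conjunct here is already in the original writing event.
(b) Not entailed — 'was crossing' is progressive on an accomplishment; it does not entail the completed 'crossed'.
(c) Not entailed — Lin photographed the drawer, not the memo; the memo belongs to the writing event.
(d) Entailed — dropping 'calmly', 'just after sunrise' leaves a sub-description the original still satisfies.
(e) Not entailed — Ana drew the poster, not the drawer; the drawer belongs to the photographing event.
(f) Entailed — the original entails any weakening of itself; this just drops 'methodically'.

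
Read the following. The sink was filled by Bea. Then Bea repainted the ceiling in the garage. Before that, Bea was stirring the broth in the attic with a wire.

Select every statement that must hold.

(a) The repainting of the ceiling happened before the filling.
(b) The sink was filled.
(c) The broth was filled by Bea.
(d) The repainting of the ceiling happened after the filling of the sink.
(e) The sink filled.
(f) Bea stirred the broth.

(a) Not entailed — the narrative places the filling before the repainting, not after.
(b) Entailed — this follows by dropping conjuncts from the filling event's description.
(c) Not entailed — Bea filled the sink, not the broth; the broth belongs to the stirring event.
(d) Entailed — the narrative places the filling before the repainting.
(e) Entailed — 'Bea filled the sink' is causative; it entails the inchoative 'the sink filled'.
(f) Entailed — 'stir' is an activity; 'was stirring' entails that some stirring happened, so 'stirred' holds.

(b), (d), (e), (f)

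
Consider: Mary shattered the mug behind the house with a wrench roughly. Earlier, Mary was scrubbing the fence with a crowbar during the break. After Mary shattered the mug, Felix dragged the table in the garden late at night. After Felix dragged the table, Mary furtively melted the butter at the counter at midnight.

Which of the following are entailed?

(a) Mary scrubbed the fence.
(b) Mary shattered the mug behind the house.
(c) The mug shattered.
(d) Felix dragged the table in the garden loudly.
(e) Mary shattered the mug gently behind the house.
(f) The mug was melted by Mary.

(a) Entailed — 'scrub' is an activity; 'was scrubbing' entails that some scrubbing happened, so 'scrubbed' holds.
(b) Entailed — every conjunct here is already in the original shattering event.
(c) Entailed — 'Mary shattered the mug' is causative; it entails the inchoative 'the mug shattered'.
(d) Not entailed — 'loudly' adds information not in the original event.
(e) Not entailed — 'gently' adds a manner not in (and inconsistent with) the original.
(f) Not entailed — Mary melted the butter, not the mug; the mug belongs to the shattering event.

(a), (b), (c)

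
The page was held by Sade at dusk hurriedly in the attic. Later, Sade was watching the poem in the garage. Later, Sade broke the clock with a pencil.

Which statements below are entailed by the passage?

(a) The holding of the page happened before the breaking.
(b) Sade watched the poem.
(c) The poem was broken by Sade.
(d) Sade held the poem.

(a) Entailed — the narrative places the holding before the breaking.
(b) Entailed — 'watch' is an activity; 'was watching' entails that some watching happened, so 'watched' holds.
(c) Not entailed — Sade broke the clock, not the poem; the poem belongs to the watching event.
(d) Not entailed — Sade held the page, not the poem; the poem belongs to the watching event.

(a), (b)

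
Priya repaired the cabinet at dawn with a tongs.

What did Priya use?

'with a tongs' marks the instrument of the repairing event.

a tongs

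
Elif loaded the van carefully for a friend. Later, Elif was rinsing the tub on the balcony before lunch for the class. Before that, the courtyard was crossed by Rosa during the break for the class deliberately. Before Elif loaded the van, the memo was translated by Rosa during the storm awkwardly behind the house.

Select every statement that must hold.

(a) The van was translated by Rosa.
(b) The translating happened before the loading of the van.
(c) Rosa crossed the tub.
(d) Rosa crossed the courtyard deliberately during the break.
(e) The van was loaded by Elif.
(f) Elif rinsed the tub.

(a) Not entailed — Rosa translated the memo, not the van; the van belongs to the loading event.
(b) Entailed — the narrative places the translating before the loading.
(c) Not entailed — Rosa crossed the courtyard, not the tub; the tub belongs to the rinsing event.
(d) Entailed — dropping 'for the class' leaves a sub-description the original still satisfies.
(e) Entailed — dropping 'for a friend', 'carefully' leaves a sub-description the original still satisfies.
(f) Entailed — 'rinse' is an activity; 'was rinsing' entails that some rinsing happened, so 'rinsed' holds.

(b), (d), (e), (f)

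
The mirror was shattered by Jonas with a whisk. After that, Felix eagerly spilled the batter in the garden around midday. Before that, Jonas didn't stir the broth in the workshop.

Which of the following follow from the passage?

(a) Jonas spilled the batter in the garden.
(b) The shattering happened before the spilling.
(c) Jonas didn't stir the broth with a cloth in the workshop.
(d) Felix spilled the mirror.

(a) Not entailed — the passage has Felix spilling the batter, not Jonas.
(b) Entailed — the narrative places the shattering before the spilling.
(c) Entailed — under negation, adding a further restriction is entailed: if no such stirring event occurred, none occurred with a cloth either.
(d) Not entailed — Felix spilled the batter, not the mirror; the mirror belongs to the shattering event.

(b), (c)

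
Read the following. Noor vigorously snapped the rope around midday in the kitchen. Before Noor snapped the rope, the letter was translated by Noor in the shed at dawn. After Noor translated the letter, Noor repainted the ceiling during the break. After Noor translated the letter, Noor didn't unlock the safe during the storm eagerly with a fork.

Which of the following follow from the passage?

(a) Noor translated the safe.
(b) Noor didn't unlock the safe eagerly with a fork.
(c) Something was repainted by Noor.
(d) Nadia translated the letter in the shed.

(c)

(a) Not entailed — Noor translated the letter, not the safe; the safe belongs to the unlocking event.
(b) Not entailed — dropping 'during the storm' under negation is not valid — the original leaves open that Noor unlocked the safe some other way.
(c) Entailed — this follows by dropping conjuncts from the repainting event's description.
(d) Not entailed — the passage has Noor translating the letter, not Nadia.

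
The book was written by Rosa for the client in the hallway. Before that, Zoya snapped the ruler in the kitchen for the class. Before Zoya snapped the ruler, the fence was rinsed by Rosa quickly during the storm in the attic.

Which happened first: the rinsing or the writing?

the rinsing

The connectives place the rinsing before the writing.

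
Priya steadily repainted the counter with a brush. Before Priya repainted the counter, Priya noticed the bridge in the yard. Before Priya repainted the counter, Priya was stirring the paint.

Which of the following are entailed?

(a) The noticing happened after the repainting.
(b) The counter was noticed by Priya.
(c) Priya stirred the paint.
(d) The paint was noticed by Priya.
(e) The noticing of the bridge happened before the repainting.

(c), (e)

(a) Not entailed — the narrative places the noticing before the repainting, not after.
(b) Not entailed — Priya noticed the bridge, not the counter; the counter belongs to the repainting event.
(c) Entailed — 'stir' is an activity; 'was stirring' entails that some stirring happened, so 'stirred' holds.
(d) Not entailed — Priya noticed the bridge, not the paint; the paint belongs to the stirring event.
(e) Entailed — the narrative places the noticing before the repainting.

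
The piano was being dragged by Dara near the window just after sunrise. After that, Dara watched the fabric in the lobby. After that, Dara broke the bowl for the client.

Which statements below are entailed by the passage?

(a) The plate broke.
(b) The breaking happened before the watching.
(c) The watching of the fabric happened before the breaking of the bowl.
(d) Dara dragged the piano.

(c), (d)

(a) Not entailed — the bowl is what broke, not the plate.
(b) Not entailed — the narrative places the watching before the breaking, not after.
(c) Entailed — the narrative places the watching before the breaking.
(d) Entailed — 'drag' is an activity; 'was dragging' entails that some dragging happened, so 'dragged' holds.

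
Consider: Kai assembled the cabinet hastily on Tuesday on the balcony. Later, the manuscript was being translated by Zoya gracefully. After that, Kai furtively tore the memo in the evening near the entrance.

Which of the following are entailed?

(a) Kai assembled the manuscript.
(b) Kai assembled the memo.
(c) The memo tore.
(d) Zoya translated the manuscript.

(c)

(a) Not entailed — Kai assembled the cabinet, not the manuscript; the manuscript belongs to the translating event.
(b) Not entailed — Kai assembled the cabinet, not the memo; the memo belongs to the tearing event.
(c) Entailed — 'Kai tore the memo' is causative; it entails the inchoative 'the memo tore'.
(d) Not entailed — 'was translating' is progressive on an accomplishment; it does not entail the completed 'translated'.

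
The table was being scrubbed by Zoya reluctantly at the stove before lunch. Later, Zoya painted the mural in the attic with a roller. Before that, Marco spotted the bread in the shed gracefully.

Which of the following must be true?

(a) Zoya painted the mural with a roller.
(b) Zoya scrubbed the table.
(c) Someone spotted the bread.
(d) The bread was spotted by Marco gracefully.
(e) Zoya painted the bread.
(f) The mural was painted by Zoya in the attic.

(a) Entailed — the original entails any weakening of itself; this just drops 'in the attic'.
(b) Entailed — 'scrub' is an activity; 'was scrubbing' entails that some scrubbing happened, so 'scrubbed' holds.
(c) Entailed — dropping 'gracefully', 'in the shed' and generalizing the agent leaves a sub-description the original still satisfies.
(d) Entailed — this follows by dropping conjuncts from the spotting event's description.
(e) Not entailed — Zoya painted the mural, not the bread; the bread belongs to the spotting event.
(f) Entailed — every conjunct here is already in the original painting event.

(a), (b), (c), (d), (f)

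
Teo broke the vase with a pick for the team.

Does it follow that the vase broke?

yes

'Teo broke the vase' is the causative; it entails the inchoative 'the vase broke'.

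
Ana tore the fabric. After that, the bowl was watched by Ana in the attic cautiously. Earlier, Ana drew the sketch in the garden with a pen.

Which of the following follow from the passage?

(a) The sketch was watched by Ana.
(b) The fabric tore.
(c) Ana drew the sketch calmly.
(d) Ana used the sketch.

(a) Not entailed — Ana watched the bowl, not the sketch; the sketch belongs to the drawing event.
(b) Entailed — 'Ana tore the fabric' is causative; it entails the inchoative 'the fabric tore'.
(c) Not entailed — 'calmly' adds information not in the original event.
(d) Not entailed — the sketch is the patient, not an instrument — Ana used a pen.

(b)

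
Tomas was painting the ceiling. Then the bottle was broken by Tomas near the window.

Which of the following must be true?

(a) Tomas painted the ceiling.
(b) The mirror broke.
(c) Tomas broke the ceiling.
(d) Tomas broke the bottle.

(d)

(a) Not entailed — 'was painting' is progressive on an accomplishment; it does not entail the completed 'painted'.
(b) Not entailed — the bottle is what broke, not the mirror.
(c) Not entailed — Tomas broke the bottle, not the ceiling; the ceiling belongs to the painting event.
(d) Entailed — dropping 'near the window' leaves a sub-description the original still satisfies.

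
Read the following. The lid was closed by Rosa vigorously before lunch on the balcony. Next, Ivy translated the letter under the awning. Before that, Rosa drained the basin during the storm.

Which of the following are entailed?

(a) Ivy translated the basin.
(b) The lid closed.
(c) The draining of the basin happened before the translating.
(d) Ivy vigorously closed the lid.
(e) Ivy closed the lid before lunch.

(b), (c)

(a) Not entailed — Ivy translated the letter, not the basin; the basin belongs to the draining event.
(b) Entailed — 'Rosa closed the lid' is causative; it entails the inchoative 'the lid closed'.
(c) Entailed — the narrative places the draining before the translating.
(d) Not entailed — the passage has Rosa closing the lid, not Ivy.
(e) Not entailed — the passage has Rosa closing the lid, not Ivy.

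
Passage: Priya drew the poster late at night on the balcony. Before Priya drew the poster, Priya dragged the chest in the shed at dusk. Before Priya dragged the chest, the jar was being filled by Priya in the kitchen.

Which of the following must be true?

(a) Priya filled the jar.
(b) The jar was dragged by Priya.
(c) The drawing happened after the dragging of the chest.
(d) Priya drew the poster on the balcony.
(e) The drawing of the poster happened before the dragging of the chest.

(c), (d)

(a) Not entailed — 'was filling' is progressive on an accomplishment; it does not entail the completed 'filled'.
(b) Not entailed — Priya dragged the chest, not the jar; the jar belongs to the filling event.
(c) Entailed — the narrative places the dragging before the drawing.
(d) Entailed — this follows by dropping conjuncts from the drawing event's description.
(e) Not entailed — the narrative places the dragging before the drawing, not after.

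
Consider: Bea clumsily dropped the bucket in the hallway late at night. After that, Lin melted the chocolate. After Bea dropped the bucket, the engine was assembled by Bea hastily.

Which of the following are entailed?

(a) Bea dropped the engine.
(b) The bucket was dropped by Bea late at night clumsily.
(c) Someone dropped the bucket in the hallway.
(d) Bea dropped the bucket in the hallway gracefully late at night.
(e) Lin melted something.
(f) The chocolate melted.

(a) Not entailed — Bea dropped the bucket, not the engine; the engine belongs to the assembling event.
(b) Entailed — this follows by dropping conjuncts from the dropping event's description.
(c) Entailed — this follows by dropping conjuncts from the dropping event's description.
(d) Not entailed — 'gracefully' adds a manner not in (and inconsistent with) the original.
(e) Entailed — the original entails any weakening of itself; this just generalizes the patient.
(f) Entailed — 'Lin melted the chocolate' is causative; it entails the inchoative 'the chocolate melted'.

(b), (c), (e), (f)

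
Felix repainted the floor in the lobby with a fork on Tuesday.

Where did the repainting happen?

in the lobby

'in the lobby' marks the location of the repainting event.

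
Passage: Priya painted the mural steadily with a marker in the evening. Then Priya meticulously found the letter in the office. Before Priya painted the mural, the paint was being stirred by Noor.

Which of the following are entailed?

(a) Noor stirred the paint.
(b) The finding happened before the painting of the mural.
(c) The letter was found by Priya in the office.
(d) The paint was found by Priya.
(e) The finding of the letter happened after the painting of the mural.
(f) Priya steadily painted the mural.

(a) Entailed — 'stir' is an activity; 'was stirring' entails that some stirring happened, so 'stirred' holds.
(b) Not entailed — the narrative places the painting before the finding, not after.
(c) Entailed — the original entails any weakening of itself; this just drops 'meticulously'.
(d) Not entailed — Priya found the letter, not the paint; the paint belongs to the stirring event.
(e) Entailed — the narrative places the painting before the finding.
(f) Entailed — dropping 'with a marker', 'in the evening' leaves a sub-description the original still satisfies.

(a), (c), (e), (f)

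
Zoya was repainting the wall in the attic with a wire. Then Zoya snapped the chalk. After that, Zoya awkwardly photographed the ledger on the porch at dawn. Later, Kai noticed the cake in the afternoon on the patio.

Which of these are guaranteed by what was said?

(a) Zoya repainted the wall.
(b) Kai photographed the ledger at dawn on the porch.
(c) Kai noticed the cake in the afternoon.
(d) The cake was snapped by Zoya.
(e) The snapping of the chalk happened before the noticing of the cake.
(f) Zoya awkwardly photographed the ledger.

(c), (e), (f)

(a) Not entailed — 'was repainting' is progressive on an accomplishment; it does not entail the completed 'repainted'.
(b) Not entailed — the passage has Zoya photographing the ledger, not Kai.
(c) Entailed — dropping 'on the patio' leaves a sub-description the original still satisfies.
(d) Not entailed — Zoya snapped the chalk, not the cake; the cake belongs to the noticing event.
(e) Entailed — the narrative places the snapping before the noticing.
(f) Entailed — the original entails any weakening of itself; this just drops 'on the porch', 'at dawn'.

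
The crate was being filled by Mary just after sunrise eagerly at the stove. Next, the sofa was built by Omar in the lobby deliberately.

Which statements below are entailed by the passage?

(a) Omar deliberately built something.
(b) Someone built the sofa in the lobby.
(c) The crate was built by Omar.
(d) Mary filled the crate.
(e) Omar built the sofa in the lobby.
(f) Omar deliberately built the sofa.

(a), (b), (e), (f)

(a) Entailed — the original entails any weakening of itself; this just drops 'in the lobby' and generalizes the patient.
(b) Entailed — dropping 'deliberately' and generalizing the agent leaves a sub-description the original still satisfies.
(c) Not entailed — Omar built the sofa, not the crate; the crate belongs to the filling event.
(d) Not entailed — 'was filling' is progressive on an accomplishment; it does not entail the completed 'filled'.
(e) Entailed — dropping 'deliberately' leaves a sub-description the original still satisfies.
(f) Entailed — dropping 'in the lobby' leaves a sub-description the original still satisfies.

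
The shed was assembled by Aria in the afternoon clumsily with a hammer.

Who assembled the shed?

Aria

'Aria' marks the agent of the assembling event.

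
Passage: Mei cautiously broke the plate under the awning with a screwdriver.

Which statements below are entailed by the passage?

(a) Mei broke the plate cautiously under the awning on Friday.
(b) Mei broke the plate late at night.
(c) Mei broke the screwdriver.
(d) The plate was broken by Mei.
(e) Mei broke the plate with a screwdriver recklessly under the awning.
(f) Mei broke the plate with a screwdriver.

(a) Not entailed — 'on Friday' adds information not in the original event.
(b) Not entailed — 'late at night' adds information not in the original event.
(c) Not entailed — the screwdriver is the instrument, not what was broken.
(d) Entailed — dropping 'cautiously', 'with a screwdriver', 'under the awning' leaves a sub-description the original still satisfies.
(e) Not entailed — 'recklessly' adds a manner not in (and inconsistent with) the original.
(f) Entailed — the original entails any weakening of itself; this just drops 'cautiously', 'under the awning'.

(d), (f)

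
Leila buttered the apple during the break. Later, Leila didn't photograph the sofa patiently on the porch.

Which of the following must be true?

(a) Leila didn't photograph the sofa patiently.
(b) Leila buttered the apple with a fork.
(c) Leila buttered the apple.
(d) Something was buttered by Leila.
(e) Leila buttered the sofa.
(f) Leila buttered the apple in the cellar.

(c), (d)

(a) Not entailed — dropping 'on the porch' under negation is not valid — the original leaves open that Leila photographed the sofa some other way.
(b) Not entailed — 'with a fork' adds information not in the original event.
(c) Entailed — the original entails any weakening of itself; this just drops 'during the break'.
(d) Entailed — every conjunct here is already in the original buttering event.
(e) Not entailed — Leila buttered the apple, not the sofa; the sofa belongs to the photographing event.
(f) Not entailed — 'in the cellar' adds information not in the original event.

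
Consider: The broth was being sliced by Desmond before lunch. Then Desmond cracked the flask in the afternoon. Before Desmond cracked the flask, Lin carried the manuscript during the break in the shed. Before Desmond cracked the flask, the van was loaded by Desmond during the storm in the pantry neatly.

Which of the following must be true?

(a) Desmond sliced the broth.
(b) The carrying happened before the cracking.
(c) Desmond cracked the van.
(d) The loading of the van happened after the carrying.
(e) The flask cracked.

(b), (e)

(a) Not entailed — 'was slicing' is progressive on an accomplishment; it does not entail the completed 'sliced'.
(b) Entailed — the narrative places the carrying before the cracking.
(c) Not entailed — Desmond cracked the flask, not the van; the van belongs to the loading event.
(d) Not entailed — the narrative doesn't order the carrying relative to the loading.
(e) Entailed — 'Desmond cracked the flask' is causative; it entails the inchoative 'the flask cracked'.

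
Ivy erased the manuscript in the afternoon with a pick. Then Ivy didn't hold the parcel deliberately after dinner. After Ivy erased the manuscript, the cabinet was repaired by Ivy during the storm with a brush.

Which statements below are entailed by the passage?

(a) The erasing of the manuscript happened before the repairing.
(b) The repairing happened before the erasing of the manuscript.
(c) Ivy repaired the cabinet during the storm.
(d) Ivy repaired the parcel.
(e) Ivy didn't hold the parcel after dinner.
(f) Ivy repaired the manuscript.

(a), (c)

(a) Entailed — the narrative places the erasing before the repairing.
(b) Not entailed — the narrative places the erasing before the repairing, not after.
(c) Entailed — this follows by dropping conjuncts from the repairing event's description.
(d) Not entailed — Ivy repaired the cabinet, not the parcel; the parcel belongs to the holding event.
(e) Not entailed — dropping 'deliberately' under negation is not valid — the original leaves open that Ivy held the parcel some other way.
(f) Not entailed — Ivy repaired the cabinet, not the manuscript; the manuscript belongs to the erasing event.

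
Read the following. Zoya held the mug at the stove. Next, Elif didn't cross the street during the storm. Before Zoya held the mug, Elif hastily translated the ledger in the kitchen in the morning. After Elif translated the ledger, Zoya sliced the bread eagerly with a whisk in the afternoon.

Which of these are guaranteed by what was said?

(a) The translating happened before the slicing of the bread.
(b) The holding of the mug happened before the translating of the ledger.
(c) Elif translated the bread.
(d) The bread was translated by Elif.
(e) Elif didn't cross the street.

(a)

(a) Entailed — the narrative places the translating before the slicing.
(b) Not entailed — the narrative places the translating before the holding, not after.
(c) Not entailed — Elif translated the ledger, not the bread; the bread belongs to the slicing event.
(d) Not entailed — Elif translated the ledger, not the bread; the bread belongs to the slicing event.
(e) Not entailed — dropping 'during the storm' under negation is not valid — the original leaves open that Elif crossed the street some other way.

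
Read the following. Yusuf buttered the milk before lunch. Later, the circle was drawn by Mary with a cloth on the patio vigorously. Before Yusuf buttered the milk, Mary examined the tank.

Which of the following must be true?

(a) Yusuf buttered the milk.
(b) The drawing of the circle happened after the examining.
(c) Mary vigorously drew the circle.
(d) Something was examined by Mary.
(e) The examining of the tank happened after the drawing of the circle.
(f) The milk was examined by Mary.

(a) Entailed — the original entails any weakening of itself; this just drops 'before lunch'.
(b) Entailed — the narrative places the examining before the drawing.
(c) Entailed — dropping 'with a cloth', 'on the patio' leaves a sub-description the original still satisfies.
(d) Entailed — generalizing the patient leaves a sub-description the original still satisfies.
(e) Not entailed — the narrative places the examining before the drawing, not after.
(f) Not entailed — Mary examined the tank, not the milk; the milk belongs to the buttering event.

(a), (b), (c), (d)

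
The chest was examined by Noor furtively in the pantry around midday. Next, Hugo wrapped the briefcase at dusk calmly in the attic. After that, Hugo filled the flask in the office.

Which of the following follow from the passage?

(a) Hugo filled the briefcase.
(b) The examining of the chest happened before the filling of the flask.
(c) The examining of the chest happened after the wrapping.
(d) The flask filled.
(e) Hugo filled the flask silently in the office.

(b), (d)

(a) Not entailed — Hugo filled the flask, not the briefcase; the briefcase belongs to the wrapping event.
(b) Entailed — the narrative places the examining before the filling.
(c) Not entailed — the narrative places the examining before the wrapping, not after.
(d) Entailed — 'Hugo filled the flask' is causative; it entails the inchoative 'the flask filled'.
(e) Not entailed — 'silently' adds information not in the original event.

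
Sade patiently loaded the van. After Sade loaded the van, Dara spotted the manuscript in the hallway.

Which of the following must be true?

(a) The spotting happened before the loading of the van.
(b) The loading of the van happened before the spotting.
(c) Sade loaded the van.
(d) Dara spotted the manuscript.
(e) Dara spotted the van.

(b), (c), (d)

(a) Not entailed — the narrative places the loading before the spotting, not after.
(b) Entailed — the narrative places the loading before the spotting.
(c) Entailed — the original entails any weakening of itself; this just drops 'patiently'.
(d) Entailed — every conjunct here is already in the original spotting event.
(e) Not entailed — Dara spotted the manuscript, not the van; the van belongs to the loading event.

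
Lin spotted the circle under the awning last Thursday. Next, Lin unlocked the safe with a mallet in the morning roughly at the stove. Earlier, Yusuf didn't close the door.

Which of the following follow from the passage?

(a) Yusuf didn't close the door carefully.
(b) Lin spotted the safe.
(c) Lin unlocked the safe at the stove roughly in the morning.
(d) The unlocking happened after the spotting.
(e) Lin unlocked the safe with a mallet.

(a) Entailed — under negation, adding a further restriction is entailed: if no such closing event occurred, none occurred carefully either.
(b) Not entailed — Lin spotted the circle, not the safe; the safe belongs to the unlocking event.
(c) Entailed — this follows by dropping conjuncts from the unlocking event's description.
(d) Entailed — the narrative places the spotting before the unlocking.
(e) Entailed — this follows by dropping conjuncts from the unlocking event's description.

(a), (c), (d), (e)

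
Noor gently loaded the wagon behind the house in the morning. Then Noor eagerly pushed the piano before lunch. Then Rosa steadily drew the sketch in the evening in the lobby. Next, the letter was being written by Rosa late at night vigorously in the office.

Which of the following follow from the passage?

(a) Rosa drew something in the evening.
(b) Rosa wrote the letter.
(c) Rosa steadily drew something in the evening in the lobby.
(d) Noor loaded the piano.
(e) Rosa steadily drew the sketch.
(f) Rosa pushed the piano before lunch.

(a) Entailed — this follows by dropping conjuncts from the drawing event's description.
(b) Not entailed — 'was writing' is progressive on an accomplishment; it does not entail the completed 'wrote'.
(c) Entailed — this follows by dropping conjuncts from the drawing event's description.
(d) Not entailed — Noor loaded the wagon, not the piano; the piano belongs to the pushing event.
(e) Entailed — this follows by dropping conjuncts from the drawing event's description.
(f) Not entailed — the passage has Noor pushing the piano, not Rosa.

(a), (c), (e)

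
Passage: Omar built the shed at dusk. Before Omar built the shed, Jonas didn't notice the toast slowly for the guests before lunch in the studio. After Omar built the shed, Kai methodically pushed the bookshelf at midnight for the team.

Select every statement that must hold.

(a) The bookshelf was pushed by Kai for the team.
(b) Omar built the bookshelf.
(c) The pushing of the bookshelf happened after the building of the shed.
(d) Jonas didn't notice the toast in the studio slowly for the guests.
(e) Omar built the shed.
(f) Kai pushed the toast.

(a) Entailed — every conjunct here is already in the original pushing event.
(b) Not entailed — Omar built the shed, not the bookshelf; the bookshelf belongs to the pushing event.
(c) Entailed — the narrative places the building before the pushing.
(d) Not entailed — dropping 'before lunch' under negation is not valid — the original leaves open that Jonas noticed the toast some other way.
(e) Entailed — every conjunct here is already in the original building event.
(f) Not entailed — Kai pushed the bookshelf, not the toast; the toast belongs to the noticing event.

(a), (c), (e)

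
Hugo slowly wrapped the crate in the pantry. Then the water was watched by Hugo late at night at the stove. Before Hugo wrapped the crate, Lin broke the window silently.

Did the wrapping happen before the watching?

yes

The narrative orders the wrapping before the watching.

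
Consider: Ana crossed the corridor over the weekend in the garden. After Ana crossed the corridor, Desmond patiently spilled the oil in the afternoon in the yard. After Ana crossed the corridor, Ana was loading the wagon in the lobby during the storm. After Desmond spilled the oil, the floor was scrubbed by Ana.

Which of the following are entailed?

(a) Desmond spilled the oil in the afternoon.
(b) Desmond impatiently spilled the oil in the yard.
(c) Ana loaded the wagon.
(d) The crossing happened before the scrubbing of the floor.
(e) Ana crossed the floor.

(a) Entailed — this follows by dropping conjuncts from the spilling event's description.
(b) Not entailed — 'impatiently' adds a manner not in (and inconsistent with) the original.
(c) Not entailed — 'was loading' is progressive on an accomplishment; it does not entail the completed 'loaded'.
(d) Entailed — the narrative places the crossing before the scrubbing.
(e) Not entailed — Ana crossed the corridor, not the floor; the floor belongs to the scrubbing event.

(a), (d)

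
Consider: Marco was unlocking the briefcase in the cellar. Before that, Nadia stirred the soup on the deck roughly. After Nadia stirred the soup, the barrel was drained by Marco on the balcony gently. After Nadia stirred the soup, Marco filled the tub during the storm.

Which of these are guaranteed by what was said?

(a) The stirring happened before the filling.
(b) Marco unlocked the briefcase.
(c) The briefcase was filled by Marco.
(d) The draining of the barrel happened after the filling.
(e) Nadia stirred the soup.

(a), (e)

(a) Entailed — the narrative places the stirring before the filling.
(b) Not entailed — 'was unlocking' is progressive on an accomplishment; it does not entail the completed 'unlocked'.
(c) Not entailed — Marco filled the tub, not the briefcase; the briefcase belongs to the unlocking event.
(d) Not entailed — the narrative doesn't order the filling relative to the draining.
(e) Entailed — every conjunct here is already in the original stirring event.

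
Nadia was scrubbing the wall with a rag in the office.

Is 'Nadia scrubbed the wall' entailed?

yes

'scrub' is atelic; if Nadia was scrubbing the wall, then Nadia scrubbed the wall (for some time).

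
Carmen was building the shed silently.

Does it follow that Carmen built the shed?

'was building' is progressive; for an accomplishment like 'build the shed', it doesn't entail completion.

no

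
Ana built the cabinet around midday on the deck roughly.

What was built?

the cabinet

'the cabinet' marks the patient of the building event.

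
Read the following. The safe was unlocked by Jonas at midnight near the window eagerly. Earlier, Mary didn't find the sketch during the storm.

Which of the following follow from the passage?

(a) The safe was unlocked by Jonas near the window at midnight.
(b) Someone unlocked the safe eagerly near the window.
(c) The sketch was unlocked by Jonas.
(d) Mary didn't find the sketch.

(a), (b)

(a) Entailed — dropping 'eagerly' leaves a sub-description the original still satisfies.
(b) Entailed — this follows by dropping conjuncts from the unlocking event's description.
(c) Not entailed — Jonas unlocked the safe, not the sketch; the sketch belongs to the finding event.
(d) Not entailed — dropping 'during the storm' under negation is not valid — the original leaves open that Mary found the sketch some other way.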